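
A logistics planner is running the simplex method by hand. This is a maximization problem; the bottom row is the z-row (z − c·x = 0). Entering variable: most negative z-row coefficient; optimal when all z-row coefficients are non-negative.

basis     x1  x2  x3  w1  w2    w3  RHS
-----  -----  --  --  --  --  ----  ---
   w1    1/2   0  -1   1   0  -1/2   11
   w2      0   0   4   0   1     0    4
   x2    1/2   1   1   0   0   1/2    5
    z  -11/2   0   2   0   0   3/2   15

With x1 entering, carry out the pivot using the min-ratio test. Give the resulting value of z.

70

Ratio test on column x1 — row 1: 11/(1/2) = 22; row 2: entry 0 ≤ 0; row 3: 5/(1/2) = 10. Minimum is 10 at row 3 (x2 leaves); pivot element 1/2.
Pivot on row 3; the z-row RHS becomes 15 − (-11/2)·10 = 70.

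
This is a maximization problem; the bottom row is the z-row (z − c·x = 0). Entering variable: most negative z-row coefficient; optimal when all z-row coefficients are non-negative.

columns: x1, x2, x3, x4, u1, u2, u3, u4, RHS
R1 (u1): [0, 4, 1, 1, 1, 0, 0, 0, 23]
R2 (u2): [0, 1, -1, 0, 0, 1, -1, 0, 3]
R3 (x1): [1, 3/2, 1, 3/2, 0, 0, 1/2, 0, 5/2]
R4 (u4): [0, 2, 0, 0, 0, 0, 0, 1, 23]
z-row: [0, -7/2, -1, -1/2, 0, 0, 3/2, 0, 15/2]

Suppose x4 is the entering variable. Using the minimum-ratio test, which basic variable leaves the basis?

Column x4 entries and ratios — u1: 23/1 = 23; u2: 0 ≤ 0, skip; x1: (5/2)/(3/2) = 5/3; u4: 0 ≤ 0, skip.
Smallest ratio is 5/3 in the row of x1, so x1 leaves.

x1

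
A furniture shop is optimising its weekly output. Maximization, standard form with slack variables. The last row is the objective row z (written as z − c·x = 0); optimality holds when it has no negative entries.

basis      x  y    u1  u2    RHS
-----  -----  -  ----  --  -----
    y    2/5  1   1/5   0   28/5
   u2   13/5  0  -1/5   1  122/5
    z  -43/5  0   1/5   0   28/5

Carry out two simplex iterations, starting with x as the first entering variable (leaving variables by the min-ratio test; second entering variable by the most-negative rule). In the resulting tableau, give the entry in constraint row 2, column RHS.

Ratio test on column x — row 1: (28/5)/(2/5) = 14; row 2: (122/5)/(13/5) = 122/13. Minimum is 122/13 at row 2 (u2 leaves); pivot element 13/5.
Divide row 2 by 13/5; eliminate column x from the other rows.
Second iteration: most negative z-row entry is -6/13 in column u1, so u1 enters.
Ratio test on column u1 — row 1: (24/13)/(3/13) = 8; row 2: entry -1/13 ≤ 0. Minimum is 8 at row 1 (y leaves); pivot element 3/13.
Divide row 1 by 3/13; eliminate column u1 from the other rows.
After both pivots, the entry at constraint row 2, column RHS is 10.

10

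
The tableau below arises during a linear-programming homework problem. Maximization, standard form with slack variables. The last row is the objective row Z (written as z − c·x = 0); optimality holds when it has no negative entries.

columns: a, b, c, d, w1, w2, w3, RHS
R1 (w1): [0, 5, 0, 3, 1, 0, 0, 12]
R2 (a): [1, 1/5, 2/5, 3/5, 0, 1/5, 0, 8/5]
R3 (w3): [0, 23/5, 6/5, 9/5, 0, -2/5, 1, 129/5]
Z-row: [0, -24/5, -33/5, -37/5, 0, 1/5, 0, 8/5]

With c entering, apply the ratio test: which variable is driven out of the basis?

a

Column c entries and ratios — w1: 0 ≤ 0, skip; a: (8/5)/(2/5) = 4; w3: (129/5)/(6/5) = 43/2.
Smallest ratio is 4 in the row of a, so a leaves.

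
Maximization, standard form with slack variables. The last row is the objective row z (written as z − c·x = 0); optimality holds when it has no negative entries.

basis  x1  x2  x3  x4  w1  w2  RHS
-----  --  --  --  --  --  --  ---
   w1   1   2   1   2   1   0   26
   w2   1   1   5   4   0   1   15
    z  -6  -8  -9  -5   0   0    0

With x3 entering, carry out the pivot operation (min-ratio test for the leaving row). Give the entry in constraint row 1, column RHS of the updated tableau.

23

Ratio test on column x3 — row 1: 26/1 = 26; row 2: 15/5 = 3. Minimum is 3 at row 2 (w2 leaves); pivot element 5.
Divide row 2 by 5; eliminate column x3 from the other rows.
Row 1 update in column RHS: 26 − 1·3 = 23.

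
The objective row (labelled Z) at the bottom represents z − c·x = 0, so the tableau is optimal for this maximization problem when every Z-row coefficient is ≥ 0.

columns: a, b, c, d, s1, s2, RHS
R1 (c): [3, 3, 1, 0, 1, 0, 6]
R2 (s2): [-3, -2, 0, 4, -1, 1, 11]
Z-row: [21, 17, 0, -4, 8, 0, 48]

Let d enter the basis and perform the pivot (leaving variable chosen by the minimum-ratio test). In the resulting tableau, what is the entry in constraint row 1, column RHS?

Ratio test on column d — row 1: entry 0 ≤ 0; row 2: 11/4 = 11/4. Minimum is 11/4 at row 2 (s2 leaves); pivot element 4.
Divide row 2 by 4; eliminate column d from the other rows.
Row 1 update in column RHS: 6 − 0·(11/4) = 6.

6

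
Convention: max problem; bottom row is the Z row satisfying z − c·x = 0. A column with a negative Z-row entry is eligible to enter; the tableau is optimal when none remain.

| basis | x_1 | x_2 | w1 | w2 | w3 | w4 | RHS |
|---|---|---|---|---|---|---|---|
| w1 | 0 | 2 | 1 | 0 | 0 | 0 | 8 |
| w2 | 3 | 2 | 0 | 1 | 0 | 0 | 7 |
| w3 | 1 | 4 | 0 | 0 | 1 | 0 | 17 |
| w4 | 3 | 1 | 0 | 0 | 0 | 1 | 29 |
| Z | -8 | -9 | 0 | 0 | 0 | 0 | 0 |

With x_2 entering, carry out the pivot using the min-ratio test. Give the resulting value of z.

Ratio test on column x_2 — row 1: 8/2 = 4; row 2: 7/2 = 7/2; row 3: 17/4 = 17/4; row 4: 29/1 = 29. Minimum is 7/2 at row 2 (w2 leaves); pivot element 2.
Pivot on row 2; the Z-row RHS becomes 0 − (-9)·(7/2) = 63/2.

63/2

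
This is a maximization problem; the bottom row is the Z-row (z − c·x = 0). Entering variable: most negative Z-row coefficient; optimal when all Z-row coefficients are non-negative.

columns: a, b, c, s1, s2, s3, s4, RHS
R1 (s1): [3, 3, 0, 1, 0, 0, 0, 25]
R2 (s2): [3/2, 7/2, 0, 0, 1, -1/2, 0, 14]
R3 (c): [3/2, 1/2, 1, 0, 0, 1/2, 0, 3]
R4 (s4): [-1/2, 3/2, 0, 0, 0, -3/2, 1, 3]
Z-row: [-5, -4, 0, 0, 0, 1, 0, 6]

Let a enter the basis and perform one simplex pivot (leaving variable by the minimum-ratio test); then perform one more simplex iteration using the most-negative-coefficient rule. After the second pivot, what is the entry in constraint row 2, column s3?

Ratio test on column a — row 1: 25/3 = 25/3; row 2: 14/(3/2) = 28/3; row 3: 3/(3/2) = 2; row 4: entry -1/2 ≤ 0. Minimum is 2 at row 3 (c leaves); pivot element 3/2.
Divide row 3 by 3/2; eliminate column a from the other rows.
Second iteration: most negative Z-row entry is -7/3 in column b, so b enters.
Ratio test on column b — row 1: 19/2 = 19/2; row 2: 11/3 = 11/3; row 3: 2/(1/3) = 6; row 4: 4/(5/3) = 12/5. Minimum is 12/5 at row 4 (s4 leaves); pivot element 5/3.
Divide row 4 by 5/3; eliminate column b from the other rows.
After both pivots, the entry at constraint row 2, column s3 is 7/5.

7/5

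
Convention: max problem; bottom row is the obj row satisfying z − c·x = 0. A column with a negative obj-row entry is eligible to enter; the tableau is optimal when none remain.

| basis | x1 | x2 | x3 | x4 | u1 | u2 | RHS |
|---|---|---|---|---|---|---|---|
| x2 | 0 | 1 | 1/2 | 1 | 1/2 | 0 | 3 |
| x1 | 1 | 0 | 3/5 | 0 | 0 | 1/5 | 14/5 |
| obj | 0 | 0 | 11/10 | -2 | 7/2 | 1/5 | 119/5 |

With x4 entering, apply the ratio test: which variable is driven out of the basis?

Column x4 entries and ratios — x2: 3/1 = 3; x1: 0 ≤ 0, skip.
Smallest ratio is 3 in the row of x2, so x2 leaves.

x2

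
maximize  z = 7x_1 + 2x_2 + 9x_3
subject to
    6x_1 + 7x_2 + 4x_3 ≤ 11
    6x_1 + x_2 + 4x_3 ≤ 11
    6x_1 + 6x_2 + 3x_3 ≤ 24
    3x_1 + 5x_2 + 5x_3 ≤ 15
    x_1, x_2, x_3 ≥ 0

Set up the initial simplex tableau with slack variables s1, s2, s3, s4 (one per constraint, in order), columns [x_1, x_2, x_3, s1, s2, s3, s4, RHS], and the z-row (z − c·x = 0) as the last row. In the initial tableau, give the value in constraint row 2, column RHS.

11

The RHS of constraint 2 is b_2 = 11.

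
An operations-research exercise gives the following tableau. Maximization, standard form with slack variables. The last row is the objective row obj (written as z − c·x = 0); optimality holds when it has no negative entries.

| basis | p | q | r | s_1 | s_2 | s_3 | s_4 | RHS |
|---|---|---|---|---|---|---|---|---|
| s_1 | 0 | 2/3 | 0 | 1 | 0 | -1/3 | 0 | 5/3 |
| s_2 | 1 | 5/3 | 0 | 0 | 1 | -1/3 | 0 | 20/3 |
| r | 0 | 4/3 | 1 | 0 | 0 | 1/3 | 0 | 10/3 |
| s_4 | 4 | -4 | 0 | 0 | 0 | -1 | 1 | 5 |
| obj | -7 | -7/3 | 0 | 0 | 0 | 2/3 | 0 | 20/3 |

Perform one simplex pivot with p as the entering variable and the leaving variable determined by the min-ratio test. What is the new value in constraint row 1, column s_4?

0

Ratio test on column p — row 1: entry 0 ≤ 0; row 2: (20/3)/1 = 20/3; row 3: entry 0 ≤ 0; row 4: 5/4 = 5/4. Minimum is 5/4 at row 4 (s_4 leaves); pivot element 4.
Divide row 4 by 4; eliminate column p from the other rows.
Row 1 update in column s_4: 0 − 0·(1/4) = 0.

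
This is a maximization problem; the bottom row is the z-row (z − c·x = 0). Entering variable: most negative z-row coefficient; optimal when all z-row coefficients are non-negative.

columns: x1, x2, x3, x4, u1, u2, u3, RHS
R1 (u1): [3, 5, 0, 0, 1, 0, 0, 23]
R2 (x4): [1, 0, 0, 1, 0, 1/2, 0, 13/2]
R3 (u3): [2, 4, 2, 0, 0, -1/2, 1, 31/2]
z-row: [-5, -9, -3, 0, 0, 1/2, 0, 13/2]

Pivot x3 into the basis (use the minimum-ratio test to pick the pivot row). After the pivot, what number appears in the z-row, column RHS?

Ratio test on column x3 — row 1: entry 0 ≤ 0; row 2: entry 0 ≤ 0; row 3: (31/2)/2 = 31/4. Minimum is 31/4 at row 3 (u3 leaves); pivot element 2.
Divide row 3 by 2; eliminate column x3 from the other rows.
z-row update in column RHS: 13/2 − (-3)·(31/4) = 119/4.

119/4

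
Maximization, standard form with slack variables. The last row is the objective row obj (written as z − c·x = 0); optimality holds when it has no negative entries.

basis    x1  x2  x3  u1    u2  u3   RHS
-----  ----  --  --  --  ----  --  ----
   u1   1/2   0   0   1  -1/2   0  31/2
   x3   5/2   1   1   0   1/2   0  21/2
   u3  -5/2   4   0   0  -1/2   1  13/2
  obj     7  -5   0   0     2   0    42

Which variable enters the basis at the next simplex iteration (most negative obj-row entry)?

x2

Negative obj-row entries: x2: -5.
The most negative is -5 in column x2, so x2 enters.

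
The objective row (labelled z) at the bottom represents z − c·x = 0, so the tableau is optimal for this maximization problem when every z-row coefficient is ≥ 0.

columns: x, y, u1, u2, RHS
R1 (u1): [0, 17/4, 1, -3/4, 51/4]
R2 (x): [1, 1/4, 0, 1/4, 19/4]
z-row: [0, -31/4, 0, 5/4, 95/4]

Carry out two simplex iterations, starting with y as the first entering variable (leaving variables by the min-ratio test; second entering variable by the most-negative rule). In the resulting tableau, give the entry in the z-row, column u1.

Ratio test on column y — row 1: (51/4)/(17/4) = 3; row 2: (19/4)/(1/4) = 19. Minimum is 3 at row 1 (u1 leaves); pivot element 17/4.
Divide row 1 by 17/4; eliminate column y from the other rows.
Second iteration: most negative z-row entry is -2/17 in column u2, so u2 enters.
Ratio test on column u2 — row 1: entry -3/17 ≤ 0; row 2: 4/(5/17) = 68/5. Minimum is 68/5 at row 2 (x leaves); pivot element 5/17.
Divide row 2 by 5/17; eliminate column u2 from the other rows.
After both pivots, the entry at the z-row, column u1 is 9/5.

9/5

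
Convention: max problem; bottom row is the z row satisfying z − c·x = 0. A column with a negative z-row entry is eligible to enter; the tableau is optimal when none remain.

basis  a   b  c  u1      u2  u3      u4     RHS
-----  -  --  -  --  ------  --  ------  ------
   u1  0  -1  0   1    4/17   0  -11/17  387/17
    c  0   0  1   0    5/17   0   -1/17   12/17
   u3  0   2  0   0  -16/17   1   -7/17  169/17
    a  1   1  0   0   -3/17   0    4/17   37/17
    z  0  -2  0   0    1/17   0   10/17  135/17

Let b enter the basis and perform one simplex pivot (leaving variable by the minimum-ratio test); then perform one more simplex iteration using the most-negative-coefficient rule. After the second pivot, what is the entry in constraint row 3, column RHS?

Ratio test on column b — row 1: entry -1 ≤ 0; row 2: entry 0 ≤ 0; row 3: (169/17)/2 = 169/34; row 4: (37/17)/1 = 37/17. Minimum is 37/17 at row 4 (a leaves); pivot element 1.
Divide row 4 by 1; eliminate column b from the other rows.
Second iteration: most negative z-row entry is -5/17 in column u2, so u2 enters.
Ratio test on column u2 — row 1: (424/17)/(1/17) = 424; row 2: (12/17)/(5/17) = 12/5; row 3: entry -10/17 ≤ 0; row 4: entry -3/17 ≤ 0. Minimum is 12/5 at row 2 (c leaves); pivot element 5/17.
Divide row 2 by 5/17; eliminate column u2 from the other rows.
After both pivots, the entry at constraint row 3, column RHS is 7.

7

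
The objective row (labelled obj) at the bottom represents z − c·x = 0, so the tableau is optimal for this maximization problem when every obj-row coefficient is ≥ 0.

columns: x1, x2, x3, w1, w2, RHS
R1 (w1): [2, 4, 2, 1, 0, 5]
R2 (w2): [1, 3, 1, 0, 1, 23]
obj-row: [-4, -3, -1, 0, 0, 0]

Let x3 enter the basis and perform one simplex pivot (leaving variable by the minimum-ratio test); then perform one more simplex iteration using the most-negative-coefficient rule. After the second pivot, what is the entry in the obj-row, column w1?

Ratio test on column x3 — row 1: 5/2 = 5/2; row 2: 23/1 = 23. Minimum is 5/2 at row 1 (w1 leaves); pivot element 2.
Divide row 1 by 2; eliminate column x3 from the other rows.
Second iteration: most negative obj-row entry is -3 in column x1, so x1 enters.
Ratio test on column x1 — row 1: (5/2)/1 = 5/2; row 2: entry 0 ≤ 0. Minimum is 5/2 at row 1 (x3 leaves); pivot element 1.
Divide row 1 by 1; eliminate column x1 from the other rows.
After both pivots, the entry at the obj-row, column w1 is 2.

2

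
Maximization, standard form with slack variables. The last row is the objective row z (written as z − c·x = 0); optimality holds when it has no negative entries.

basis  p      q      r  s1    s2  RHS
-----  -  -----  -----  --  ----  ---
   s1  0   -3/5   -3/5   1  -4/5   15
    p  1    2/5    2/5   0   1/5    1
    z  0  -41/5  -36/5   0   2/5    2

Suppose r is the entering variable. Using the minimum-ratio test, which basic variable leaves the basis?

Column r entries and ratios — s1: -3/5 ≤ 0, skip; p: 1/(2/5) = 5/2.
Smallest ratio is 5/2 in the row of p, so p leaves.

p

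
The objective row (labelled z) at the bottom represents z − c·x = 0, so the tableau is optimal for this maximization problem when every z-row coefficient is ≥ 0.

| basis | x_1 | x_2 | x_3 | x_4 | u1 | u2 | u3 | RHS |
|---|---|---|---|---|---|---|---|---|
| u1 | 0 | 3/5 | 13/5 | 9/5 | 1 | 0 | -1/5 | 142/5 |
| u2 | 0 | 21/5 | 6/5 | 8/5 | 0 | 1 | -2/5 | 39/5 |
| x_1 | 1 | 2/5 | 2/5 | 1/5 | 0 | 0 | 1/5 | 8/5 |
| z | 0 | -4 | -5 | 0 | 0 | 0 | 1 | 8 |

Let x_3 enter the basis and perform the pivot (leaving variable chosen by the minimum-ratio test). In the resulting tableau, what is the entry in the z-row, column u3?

Ratio test on column x_3 — row 1: (142/5)/(13/5) = 142/13; row 2: (39/5)/(6/5) = 13/2; row 3: (8/5)/(2/5) = 4. Minimum is 4 at row 3 (x_1 leaves); pivot element 2/5.
Divide row 3 by 2/5; eliminate column x_3 from the other rows.
z-row update in column u3: 1 − (-5)·(1/2) = 7/2.

7/2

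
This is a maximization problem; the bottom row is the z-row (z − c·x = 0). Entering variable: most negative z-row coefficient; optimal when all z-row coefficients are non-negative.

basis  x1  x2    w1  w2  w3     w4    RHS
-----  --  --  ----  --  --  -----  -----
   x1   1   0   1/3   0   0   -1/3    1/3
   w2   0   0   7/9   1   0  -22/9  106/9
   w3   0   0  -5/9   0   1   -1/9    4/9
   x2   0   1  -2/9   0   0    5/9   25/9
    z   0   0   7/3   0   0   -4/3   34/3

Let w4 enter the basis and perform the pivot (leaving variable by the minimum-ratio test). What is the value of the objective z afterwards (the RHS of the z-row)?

Ratio test on column w4 — row 1: entry -1/3 ≤ 0; row 2: entry -22/9 ≤ 0; row 3: entry -1/9 ≤ 0; row 4: (25/9)/(5/9) = 5. Minimum is 5 at row 4 (x2 leaves); pivot element 5/9.
Pivot on row 4; the z-row RHS becomes 34/3 − (-4/3)·5 = 18.

18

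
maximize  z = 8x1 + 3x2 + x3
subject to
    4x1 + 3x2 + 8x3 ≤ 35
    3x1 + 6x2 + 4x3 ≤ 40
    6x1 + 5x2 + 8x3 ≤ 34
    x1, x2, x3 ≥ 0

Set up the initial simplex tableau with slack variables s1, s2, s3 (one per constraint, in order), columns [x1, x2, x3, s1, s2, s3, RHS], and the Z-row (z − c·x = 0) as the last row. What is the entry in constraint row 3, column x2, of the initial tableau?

Constraint 3 has coefficient 5 on x2.

5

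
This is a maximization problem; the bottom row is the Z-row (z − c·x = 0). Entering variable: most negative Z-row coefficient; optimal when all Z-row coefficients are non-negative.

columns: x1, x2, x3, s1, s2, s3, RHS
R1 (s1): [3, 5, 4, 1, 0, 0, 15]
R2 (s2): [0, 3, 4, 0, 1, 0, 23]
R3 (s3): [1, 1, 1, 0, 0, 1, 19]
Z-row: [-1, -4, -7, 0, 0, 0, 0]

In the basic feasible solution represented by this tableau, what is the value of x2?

0

x2 is not in the basis, so in the current basic feasible solution x2 = 0.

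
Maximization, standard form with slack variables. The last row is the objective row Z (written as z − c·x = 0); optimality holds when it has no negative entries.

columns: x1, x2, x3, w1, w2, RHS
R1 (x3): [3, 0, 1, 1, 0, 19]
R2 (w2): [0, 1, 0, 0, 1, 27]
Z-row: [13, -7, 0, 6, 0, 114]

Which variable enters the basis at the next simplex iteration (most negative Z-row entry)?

x2

Negative Z-row entries: x2: -7.
The most negative is -7 in column x2, so x2 enters.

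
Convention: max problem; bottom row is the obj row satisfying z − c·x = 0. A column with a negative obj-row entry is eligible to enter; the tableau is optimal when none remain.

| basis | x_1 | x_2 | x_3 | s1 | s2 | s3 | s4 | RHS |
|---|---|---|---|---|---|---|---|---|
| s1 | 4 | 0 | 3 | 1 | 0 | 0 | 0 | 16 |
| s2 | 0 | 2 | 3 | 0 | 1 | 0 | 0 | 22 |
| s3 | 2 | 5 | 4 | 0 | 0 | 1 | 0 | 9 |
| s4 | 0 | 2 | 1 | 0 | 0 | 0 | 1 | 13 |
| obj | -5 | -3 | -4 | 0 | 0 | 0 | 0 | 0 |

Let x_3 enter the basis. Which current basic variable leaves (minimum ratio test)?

Column x_3 entries and ratios — s1: 16/3 = 16/3; s2: 22/3 = 22/3; s3: 9/4 = 9/4; s4: 13/1 = 13.
Smallest ratio is 9/4 in the row of s3, so s3 leaves.

s3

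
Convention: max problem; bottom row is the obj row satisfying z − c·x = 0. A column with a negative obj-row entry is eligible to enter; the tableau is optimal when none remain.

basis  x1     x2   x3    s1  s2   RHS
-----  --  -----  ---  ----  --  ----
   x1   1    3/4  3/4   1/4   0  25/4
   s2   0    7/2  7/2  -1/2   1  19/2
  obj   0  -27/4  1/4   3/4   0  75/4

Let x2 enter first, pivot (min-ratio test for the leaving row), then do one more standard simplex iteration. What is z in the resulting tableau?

Ratio test on column x2 — row 1: (25/4)/(3/4) = 25/3; row 2: (19/2)/(7/2) = 19/7. Minimum is 19/7 at row 2 (s2 leaves); pivot element 7/2.
Pivot on row 2; the obj-row RHS becomes 75/4 − (-27/4)·(19/7) = 519/14.
Next entering variable (most negative obj-row entry -3/14): s1.
Ratio test on column s1 — row 1: (59/14)/(5/14) = 59/5; row 2: entry -1/7 ≤ 0. Minimum is 59/5 at row 1 (x1 leaves); pivot element 5/14.
After the second pivot the obj-row RHS is 519/14 − (-3/14)·(59/5) = 198/5.

198/5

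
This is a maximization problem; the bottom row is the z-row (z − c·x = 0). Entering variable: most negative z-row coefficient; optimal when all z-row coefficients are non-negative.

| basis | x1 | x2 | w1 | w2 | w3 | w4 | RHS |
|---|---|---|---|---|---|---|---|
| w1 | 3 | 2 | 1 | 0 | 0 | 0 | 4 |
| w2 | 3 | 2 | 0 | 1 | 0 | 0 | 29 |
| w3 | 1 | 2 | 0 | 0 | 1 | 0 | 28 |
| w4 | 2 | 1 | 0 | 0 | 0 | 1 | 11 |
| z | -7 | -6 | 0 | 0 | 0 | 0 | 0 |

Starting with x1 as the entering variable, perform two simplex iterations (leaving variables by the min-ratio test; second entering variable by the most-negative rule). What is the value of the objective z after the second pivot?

Ratio test on column x1 — row 1: 4/3 = 4/3; row 2: 29/3 = 29/3; row 3: 28/1 = 28; row 4: 11/2 = 11/2. Minimum is 4/3 at row 1 (w1 leaves); pivot element 3.
Pivot on row 1; the z-row RHS becomes 0 − (-7)·(4/3) = 28/3.
Next entering variable (most negative z-row entry -4/3): x2.
Ratio test on column x2 — row 1: (4/3)/(2/3) = 2; row 2: entry 0 ≤ 0; row 3: (80/3)/(4/3) = 20; row 4: entry -1/3 ≤ 0. Minimum is 2 at row 1 (x1 leaves); pivot element 2/3.
After the second pivot the z-row RHS is 28/3 − (-4/3)·2 = 12.

12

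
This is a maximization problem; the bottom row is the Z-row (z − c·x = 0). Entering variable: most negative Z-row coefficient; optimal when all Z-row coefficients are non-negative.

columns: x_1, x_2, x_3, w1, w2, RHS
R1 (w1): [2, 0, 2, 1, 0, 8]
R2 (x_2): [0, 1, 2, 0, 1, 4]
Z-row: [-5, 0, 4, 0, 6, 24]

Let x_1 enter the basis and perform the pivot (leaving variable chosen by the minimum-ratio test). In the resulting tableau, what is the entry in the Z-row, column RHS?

Ratio test on column x_1 — row 1: 8/2 = 4; row 2: entry 0 ≤ 0. Minimum is 4 at row 1 (w1 leaves); pivot element 2.
Divide row 1 by 2; eliminate column x_1 from the other rows.
Z-row update in column RHS: 24 − (-5)·4 = 44.

44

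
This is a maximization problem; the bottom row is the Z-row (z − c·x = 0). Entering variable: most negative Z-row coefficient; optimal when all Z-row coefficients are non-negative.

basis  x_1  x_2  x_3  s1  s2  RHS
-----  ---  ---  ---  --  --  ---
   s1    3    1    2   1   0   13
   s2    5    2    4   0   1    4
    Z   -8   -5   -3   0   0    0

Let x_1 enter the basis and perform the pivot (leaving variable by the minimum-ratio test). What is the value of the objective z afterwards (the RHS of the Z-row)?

Ratio test on column x_1 — row 1: 13/3 = 13/3; row 2: 4/5 = 4/5. Minimum is 4/5 at row 2 (s2 leaves); pivot element 5.
Pivot on row 2; the Z-row RHS becomes 0 − (-8)·(4/5) = 32/5.

32/5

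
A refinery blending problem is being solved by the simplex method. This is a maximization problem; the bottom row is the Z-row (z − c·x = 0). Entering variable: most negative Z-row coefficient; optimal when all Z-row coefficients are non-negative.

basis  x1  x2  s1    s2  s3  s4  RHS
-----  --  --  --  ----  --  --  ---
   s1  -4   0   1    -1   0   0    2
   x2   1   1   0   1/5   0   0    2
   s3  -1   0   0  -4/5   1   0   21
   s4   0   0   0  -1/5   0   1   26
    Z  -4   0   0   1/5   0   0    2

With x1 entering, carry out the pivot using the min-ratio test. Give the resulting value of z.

Ratio test on column x1 — row 1: entry -4 ≤ 0; row 2: 2/1 = 2; row 3: entry -1 ≤ 0; row 4: entry 0 ≤ 0. Minimum is 2 at row 2 (x2 leaves); pivot element 1.
Pivot on row 2; the Z-row RHS becomes 2 − (-4)·2 = 10.

10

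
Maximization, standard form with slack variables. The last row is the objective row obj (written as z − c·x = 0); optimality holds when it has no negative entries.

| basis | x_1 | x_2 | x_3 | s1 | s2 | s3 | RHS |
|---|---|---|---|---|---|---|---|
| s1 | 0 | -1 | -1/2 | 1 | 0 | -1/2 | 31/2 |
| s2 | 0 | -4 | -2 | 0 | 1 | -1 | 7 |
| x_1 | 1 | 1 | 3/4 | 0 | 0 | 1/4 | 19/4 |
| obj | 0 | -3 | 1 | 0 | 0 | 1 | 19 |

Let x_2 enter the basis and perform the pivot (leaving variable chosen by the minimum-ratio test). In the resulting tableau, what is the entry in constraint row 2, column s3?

Ratio test on column x_2 — row 1: entry -1 ≤ 0; row 2: entry -4 ≤ 0; row 3: (19/4)/1 = 19/4. Minimum is 19/4 at row 3 (x_1 leaves); pivot element 1.
Divide row 3 by 1; eliminate column x_2 from the other rows.
Row 2 update in column s3: -1 − (-4)·(1/4) = 0.

0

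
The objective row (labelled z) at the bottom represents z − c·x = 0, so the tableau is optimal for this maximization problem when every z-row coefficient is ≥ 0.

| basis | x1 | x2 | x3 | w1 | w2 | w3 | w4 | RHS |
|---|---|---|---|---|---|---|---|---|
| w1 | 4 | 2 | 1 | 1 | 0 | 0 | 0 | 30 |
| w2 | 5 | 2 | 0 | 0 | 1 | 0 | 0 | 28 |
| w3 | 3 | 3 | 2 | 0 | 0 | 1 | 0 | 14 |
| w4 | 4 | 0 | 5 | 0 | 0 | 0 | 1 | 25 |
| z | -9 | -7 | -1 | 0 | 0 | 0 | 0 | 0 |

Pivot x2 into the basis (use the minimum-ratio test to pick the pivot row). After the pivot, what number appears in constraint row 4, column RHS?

25

Ratio test on column x2 — row 1: 30/2 = 15; row 2: 28/2 = 14; row 3: 14/3 = 14/3; row 4: entry 0 ≤ 0. Minimum is 14/3 at row 3 (w3 leaves); pivot element 3.
Divide row 3 by 3; eliminate column x2 from the other rows.
Row 4 update in column RHS: 25 − 0·(14/3) = 25.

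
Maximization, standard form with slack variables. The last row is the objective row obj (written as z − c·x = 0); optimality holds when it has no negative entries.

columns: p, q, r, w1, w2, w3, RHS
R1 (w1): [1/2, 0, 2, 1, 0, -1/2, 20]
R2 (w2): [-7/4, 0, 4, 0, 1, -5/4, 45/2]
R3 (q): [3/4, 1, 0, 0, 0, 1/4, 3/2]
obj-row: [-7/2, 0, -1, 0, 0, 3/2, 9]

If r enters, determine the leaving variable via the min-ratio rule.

w2

Column r entries and ratios — w1: 20/2 = 10; w2: (45/2)/4 = 45/8; q: 0 ≤ 0, skip.
Smallest ratio is 45/8 in the row of w2, so w2 leaves.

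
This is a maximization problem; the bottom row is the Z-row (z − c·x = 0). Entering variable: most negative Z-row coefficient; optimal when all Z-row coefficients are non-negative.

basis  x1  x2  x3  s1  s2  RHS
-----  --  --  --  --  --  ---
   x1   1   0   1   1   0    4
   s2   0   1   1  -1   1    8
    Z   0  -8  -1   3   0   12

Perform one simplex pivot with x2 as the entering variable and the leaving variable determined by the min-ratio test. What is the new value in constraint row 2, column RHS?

8

Ratio test on column x2 — row 1: entry 0 ≤ 0; row 2: 8/1 = 8. Minimum is 8 at row 2 (s2 leaves); pivot element 1.
Divide row 2 by 1; eliminate column x2 from the other rows.
In the new row 2, the RHS entry is the old entry divided by the pivot: 8/1 = 8.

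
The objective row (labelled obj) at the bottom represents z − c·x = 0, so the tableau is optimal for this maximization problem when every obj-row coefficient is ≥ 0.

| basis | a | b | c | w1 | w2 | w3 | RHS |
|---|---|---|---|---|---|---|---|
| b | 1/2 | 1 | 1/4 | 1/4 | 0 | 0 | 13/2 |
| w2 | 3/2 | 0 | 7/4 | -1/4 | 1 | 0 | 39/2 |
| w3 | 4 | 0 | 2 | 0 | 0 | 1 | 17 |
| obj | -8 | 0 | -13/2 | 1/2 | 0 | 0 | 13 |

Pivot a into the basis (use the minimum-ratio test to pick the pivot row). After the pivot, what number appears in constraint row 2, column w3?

Ratio test on column a — row 1: (13/2)/(1/2) = 13; row 2: (39/2)/(3/2) = 13; row 3: 17/4 = 17/4. Minimum is 17/4 at row 3 (w3 leaves); pivot element 4.
Divide row 3 by 4; eliminate column a from the other rows.
Row 2 update in column w3: 0 − (3/2)·(1/4) = -3/8.

-3/8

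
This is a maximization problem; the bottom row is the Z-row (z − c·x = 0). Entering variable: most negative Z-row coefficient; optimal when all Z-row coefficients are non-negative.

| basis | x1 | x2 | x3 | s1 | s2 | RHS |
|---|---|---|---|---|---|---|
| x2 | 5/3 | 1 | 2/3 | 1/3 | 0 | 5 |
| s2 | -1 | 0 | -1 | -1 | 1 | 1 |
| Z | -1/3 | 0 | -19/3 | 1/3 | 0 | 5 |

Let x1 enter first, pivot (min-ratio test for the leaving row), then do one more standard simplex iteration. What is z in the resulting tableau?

105/2

Ratio test on column x1 — row 1: 5/(5/3) = 3; row 2: entry -1 ≤ 0. Minimum is 3 at row 1 (x2 leaves); pivot element 5/3.
Pivot on row 1; the Z-row RHS becomes 5 − (-1/3)·3 = 6.
Next entering variable (most negative Z-row entry -31/5): x3.
Ratio test on column x3 — row 1: 3/(2/5) = 15/2; row 2: entry -3/5 ≤ 0. Minimum is 15/2 at row 1 (x1 leaves); pivot element 2/5.
After the second pivot the Z-row RHS is 6 − (-31/5)·(15/2) = 105/2.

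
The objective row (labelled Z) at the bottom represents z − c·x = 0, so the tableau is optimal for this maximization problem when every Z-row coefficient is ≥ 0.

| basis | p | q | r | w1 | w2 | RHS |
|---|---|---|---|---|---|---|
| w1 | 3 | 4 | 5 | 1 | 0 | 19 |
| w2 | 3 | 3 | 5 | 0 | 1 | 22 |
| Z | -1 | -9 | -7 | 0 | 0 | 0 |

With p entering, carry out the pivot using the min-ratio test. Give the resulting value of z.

Ratio test on column p — row 1: 19/3 = 19/3; row 2: 22/3 = 22/3. Minimum is 19/3 at row 1 (w1 leaves); pivot element 3.
Pivot on row 1; the Z-row RHS becomes 0 − (-1)·(19/3) = 19/3.

19/3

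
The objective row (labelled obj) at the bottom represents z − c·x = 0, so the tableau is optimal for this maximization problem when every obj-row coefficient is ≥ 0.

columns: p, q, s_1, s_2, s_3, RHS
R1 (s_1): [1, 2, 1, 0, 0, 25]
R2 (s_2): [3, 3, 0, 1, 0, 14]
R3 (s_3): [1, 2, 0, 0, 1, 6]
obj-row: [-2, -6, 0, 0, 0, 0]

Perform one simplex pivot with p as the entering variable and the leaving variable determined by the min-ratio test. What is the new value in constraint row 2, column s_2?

Ratio test on column p — row 1: 25/1 = 25; row 2: 14/3 = 14/3; row 3: 6/1 = 6. Minimum is 14/3 at row 2 (s_2 leaves); pivot element 3.
Divide row 2 by 3; eliminate column p from the other rows.
In the new row 2, the s_2 entry is the old entry divided by the pivot: 1/3 = 1/3.

1/3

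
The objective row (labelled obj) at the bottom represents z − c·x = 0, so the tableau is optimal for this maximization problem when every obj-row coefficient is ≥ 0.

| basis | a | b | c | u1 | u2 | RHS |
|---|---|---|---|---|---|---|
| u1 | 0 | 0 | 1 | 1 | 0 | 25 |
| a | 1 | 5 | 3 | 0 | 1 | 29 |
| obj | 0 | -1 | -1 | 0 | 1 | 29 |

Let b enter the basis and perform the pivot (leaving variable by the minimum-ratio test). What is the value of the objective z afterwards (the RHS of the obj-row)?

174/5

Ratio test on column b — row 1: entry 0 ≤ 0; row 2: 29/5 = 29/5. Minimum is 29/5 at row 2 (a leaves); pivot element 5.
Pivot on row 2; the obj-row RHS becomes 29 − (-1)·(29/5) = 174/5.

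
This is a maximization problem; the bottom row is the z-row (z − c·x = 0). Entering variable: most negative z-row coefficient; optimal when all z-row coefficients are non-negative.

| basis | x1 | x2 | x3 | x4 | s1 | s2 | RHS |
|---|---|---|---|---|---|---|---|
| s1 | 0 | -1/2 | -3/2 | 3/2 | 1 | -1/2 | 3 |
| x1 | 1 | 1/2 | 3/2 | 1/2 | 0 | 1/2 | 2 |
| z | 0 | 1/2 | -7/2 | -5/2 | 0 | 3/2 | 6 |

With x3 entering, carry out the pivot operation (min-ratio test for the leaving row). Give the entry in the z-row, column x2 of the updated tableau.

5/3

Ratio test on column x3 — row 1: entry -3/2 ≤ 0; row 2: 2/(3/2) = 4/3. Minimum is 4/3 at row 2 (x1 leaves); pivot element 3/2.
Divide row 2 by 3/2; eliminate column x3 from the other rows.
z-row update in column x2: 1/2 − (-7/2)·(1/3) = 5/3.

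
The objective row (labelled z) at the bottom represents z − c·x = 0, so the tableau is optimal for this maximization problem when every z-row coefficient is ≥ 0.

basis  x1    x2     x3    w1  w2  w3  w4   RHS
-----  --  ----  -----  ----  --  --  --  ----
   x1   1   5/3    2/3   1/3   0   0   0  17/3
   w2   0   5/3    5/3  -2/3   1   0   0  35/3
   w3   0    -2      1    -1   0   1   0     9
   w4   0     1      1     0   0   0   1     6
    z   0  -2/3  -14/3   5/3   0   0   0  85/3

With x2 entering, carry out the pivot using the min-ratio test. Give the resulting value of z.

Ratio test on column x2 — row 1: (17/3)/(5/3) = 17/5; row 2: (35/3)/(5/3) = 7; row 3: entry -2 ≤ 0; row 4: 6/1 = 6. Minimum is 17/5 at row 1 (x1 leaves); pivot element 5/3.
Pivot on row 1; the z-row RHS becomes 85/3 − (-2/3)·(17/5) = 153/5.

153/5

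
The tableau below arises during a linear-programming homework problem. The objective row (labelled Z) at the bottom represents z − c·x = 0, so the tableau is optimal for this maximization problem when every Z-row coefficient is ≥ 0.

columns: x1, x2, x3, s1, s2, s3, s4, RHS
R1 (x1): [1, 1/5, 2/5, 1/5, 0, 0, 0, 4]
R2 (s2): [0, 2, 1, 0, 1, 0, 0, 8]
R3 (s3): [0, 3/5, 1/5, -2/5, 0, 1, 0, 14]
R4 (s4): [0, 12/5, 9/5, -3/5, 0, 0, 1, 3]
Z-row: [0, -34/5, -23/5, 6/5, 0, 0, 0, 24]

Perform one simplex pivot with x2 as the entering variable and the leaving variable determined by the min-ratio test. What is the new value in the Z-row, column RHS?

65/2

Ratio test on column x2 — row 1: 4/(1/5) = 20; row 2: 8/2 = 4; row 3: 14/(3/5) = 70/3; row 4: 3/(12/5) = 5/4. Minimum is 5/4 at row 4 (s4 leaves); pivot element 12/5.
Divide row 4 by 12/5; eliminate column x2 from the other rows.
Z-row update in column RHS: 24 − (-34/5)·(5/4) = 65/2.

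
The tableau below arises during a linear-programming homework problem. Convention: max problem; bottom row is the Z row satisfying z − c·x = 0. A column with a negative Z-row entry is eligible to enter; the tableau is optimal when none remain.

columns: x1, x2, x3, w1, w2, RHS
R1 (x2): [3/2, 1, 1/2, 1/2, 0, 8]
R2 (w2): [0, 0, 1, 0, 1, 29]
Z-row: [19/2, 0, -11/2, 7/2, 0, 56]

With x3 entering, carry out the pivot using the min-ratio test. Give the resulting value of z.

Ratio test on column x3 — row 1: 8/(1/2) = 16; row 2: 29/1 = 29. Minimum is 16 at row 1 (x2 leaves); pivot element 1/2.
Pivot on row 1; the Z-row RHS becomes 56 − (-11/2)·16 = 144.

144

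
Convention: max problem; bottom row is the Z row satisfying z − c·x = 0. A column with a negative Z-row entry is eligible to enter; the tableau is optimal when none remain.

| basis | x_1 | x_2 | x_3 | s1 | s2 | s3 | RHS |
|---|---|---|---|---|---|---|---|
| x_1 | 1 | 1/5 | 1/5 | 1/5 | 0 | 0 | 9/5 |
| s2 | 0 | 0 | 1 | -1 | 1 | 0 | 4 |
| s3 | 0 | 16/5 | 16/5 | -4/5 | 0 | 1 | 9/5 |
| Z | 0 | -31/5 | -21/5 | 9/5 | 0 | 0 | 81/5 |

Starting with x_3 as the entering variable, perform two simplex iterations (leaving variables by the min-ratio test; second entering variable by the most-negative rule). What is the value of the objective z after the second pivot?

Ratio test on column x_3 — row 1: (9/5)/(1/5) = 9; row 2: 4/1 = 4; row 3: (9/5)/(16/5) = 9/16. Minimum is 9/16 at row 3 (s3 leaves); pivot element 16/5.
Pivot on row 3; the Z-row RHS becomes 81/5 − (-21/5)·(9/16) = 297/16.
Next entering variable (most negative Z-row entry -2): x_2.
Ratio test on column x_2 — row 1: entry 0 ≤ 0; row 2: entry -1 ≤ 0; row 3: (9/16)/1 = 9/16. Minimum is 9/16 at row 3 (x_3 leaves); pivot element 1.
After the second pivot the Z-row RHS is 297/16 − (-2)·(9/16) = 315/16.

315/16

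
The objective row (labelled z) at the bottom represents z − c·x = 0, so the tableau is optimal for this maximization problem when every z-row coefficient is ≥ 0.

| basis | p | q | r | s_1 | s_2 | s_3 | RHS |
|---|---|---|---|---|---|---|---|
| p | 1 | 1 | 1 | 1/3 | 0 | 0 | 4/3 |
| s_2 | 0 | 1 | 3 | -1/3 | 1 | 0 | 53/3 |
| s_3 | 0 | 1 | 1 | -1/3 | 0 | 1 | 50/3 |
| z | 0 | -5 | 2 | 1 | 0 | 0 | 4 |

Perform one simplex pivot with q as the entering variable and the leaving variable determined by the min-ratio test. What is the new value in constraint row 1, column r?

1

Ratio test on column q — row 1: (4/3)/1 = 4/3; row 2: (53/3)/1 = 53/3; row 3: (50/3)/1 = 50/3. Minimum is 4/3 at row 1 (p leaves); pivot element 1.
Divide row 1 by 1; eliminate column q from the other rows.
In the new row 1, the r entry is the old entry divided by the pivot: 1/1 = 1.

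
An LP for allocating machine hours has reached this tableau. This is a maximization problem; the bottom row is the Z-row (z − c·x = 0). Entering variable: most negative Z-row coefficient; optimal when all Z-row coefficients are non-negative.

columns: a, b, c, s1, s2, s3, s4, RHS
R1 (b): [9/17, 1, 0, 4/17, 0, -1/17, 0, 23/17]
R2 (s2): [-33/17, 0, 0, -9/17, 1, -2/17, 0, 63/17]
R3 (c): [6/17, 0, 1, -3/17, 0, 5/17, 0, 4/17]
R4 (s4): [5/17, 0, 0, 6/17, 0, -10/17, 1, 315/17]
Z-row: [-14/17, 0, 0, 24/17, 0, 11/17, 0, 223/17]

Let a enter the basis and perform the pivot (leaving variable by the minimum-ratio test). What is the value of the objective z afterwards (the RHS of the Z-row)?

Ratio test on column a — row 1: (23/17)/(9/17) = 23/9; row 2: entry -33/17 ≤ 0; row 3: (4/17)/(6/17) = 2/3; row 4: (315/17)/(5/17) = 63. Minimum is 2/3 at row 3 (c leaves); pivot element 6/17.
Pivot on row 3; the Z-row RHS becomes 223/17 − (-14/17)·(2/3) = 41/3.

41/3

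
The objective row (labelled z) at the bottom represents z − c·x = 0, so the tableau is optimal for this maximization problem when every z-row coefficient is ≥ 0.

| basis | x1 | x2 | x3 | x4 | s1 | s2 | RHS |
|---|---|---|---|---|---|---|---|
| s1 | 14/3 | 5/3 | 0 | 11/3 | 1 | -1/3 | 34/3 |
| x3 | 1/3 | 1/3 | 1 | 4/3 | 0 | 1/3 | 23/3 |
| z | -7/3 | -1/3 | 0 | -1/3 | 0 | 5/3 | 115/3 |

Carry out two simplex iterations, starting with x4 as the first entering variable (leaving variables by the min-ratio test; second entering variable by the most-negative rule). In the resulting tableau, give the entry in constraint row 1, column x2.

Ratio test on column x4 — row 1: (34/3)/(11/3) = 34/11; row 2: (23/3)/(4/3) = 23/4. Minimum is 34/11 at row 1 (s1 leaves); pivot element 11/3.
Divide row 1 by 11/3; eliminate column x4 from the other rows.
Second iteration: most negative z-row entry is -21/11 in column x1, so x1 enters.
Ratio test on column x1 — row 1: (34/11)/(14/11) = 17/7; row 2: entry -15/11 ≤ 0. Minimum is 17/7 at row 1 (x4 leaves); pivot element 14/11.
Divide row 1 by 14/11; eliminate column x1 from the other rows.
After both pivots, the entry at constraint row 1, column x2 is 5/14.

5/14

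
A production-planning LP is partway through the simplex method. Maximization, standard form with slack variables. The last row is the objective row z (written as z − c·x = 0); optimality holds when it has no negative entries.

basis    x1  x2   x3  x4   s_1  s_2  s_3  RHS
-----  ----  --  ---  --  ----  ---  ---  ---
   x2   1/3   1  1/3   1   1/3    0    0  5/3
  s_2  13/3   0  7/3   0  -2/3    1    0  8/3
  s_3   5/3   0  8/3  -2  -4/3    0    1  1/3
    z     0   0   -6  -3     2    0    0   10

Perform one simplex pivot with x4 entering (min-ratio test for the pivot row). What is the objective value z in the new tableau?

15

Ratio test on column x4 — row 1: (5/3)/1 = 5/3; row 2: entry 0 ≤ 0; row 3: entry -2 ≤ 0. Minimum is 5/3 at row 1 (x2 leaves); pivot element 1.
Pivot on row 1; the z-row RHS becomes 10 − (-3)·(5/3) = 15.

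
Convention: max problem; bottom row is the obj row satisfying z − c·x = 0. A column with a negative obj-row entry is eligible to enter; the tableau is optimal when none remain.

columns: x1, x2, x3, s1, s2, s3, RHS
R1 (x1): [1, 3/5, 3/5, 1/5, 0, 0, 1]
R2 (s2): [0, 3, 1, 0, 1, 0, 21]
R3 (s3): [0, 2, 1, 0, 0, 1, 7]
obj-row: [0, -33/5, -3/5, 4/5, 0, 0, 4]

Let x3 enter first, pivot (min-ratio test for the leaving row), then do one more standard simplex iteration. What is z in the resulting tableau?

15

Ratio test on column x3 — row 1: 1/(3/5) = 5/3; row 2: 21/1 = 21; row 3: 7/1 = 7. Minimum is 5/3 at row 1 (x1 leaves); pivot element 3/5.
Pivot on row 1; the obj-row RHS becomes 4 − (-3/5)·(5/3) = 5.
Next entering variable (most negative obj-row entry -6): x2.
Ratio test on column x2 — row 1: (5/3)/1 = 5/3; row 2: (58/3)/2 = 29/3; row 3: (16/3)/1 = 16/3. Minimum is 5/3 at row 1 (x3 leaves); pivot element 1.
After the second pivot the obj-row RHS is 5 − (-6)·(5/3) = 15.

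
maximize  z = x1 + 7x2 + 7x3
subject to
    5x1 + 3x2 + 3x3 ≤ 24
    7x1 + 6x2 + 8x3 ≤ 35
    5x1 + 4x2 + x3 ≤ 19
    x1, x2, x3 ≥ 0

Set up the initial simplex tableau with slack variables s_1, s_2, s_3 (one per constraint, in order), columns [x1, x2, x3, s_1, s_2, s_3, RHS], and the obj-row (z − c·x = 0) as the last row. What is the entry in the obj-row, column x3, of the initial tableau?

The obj-row carries the negated objective coefficients: the x3 entry is -7.

-7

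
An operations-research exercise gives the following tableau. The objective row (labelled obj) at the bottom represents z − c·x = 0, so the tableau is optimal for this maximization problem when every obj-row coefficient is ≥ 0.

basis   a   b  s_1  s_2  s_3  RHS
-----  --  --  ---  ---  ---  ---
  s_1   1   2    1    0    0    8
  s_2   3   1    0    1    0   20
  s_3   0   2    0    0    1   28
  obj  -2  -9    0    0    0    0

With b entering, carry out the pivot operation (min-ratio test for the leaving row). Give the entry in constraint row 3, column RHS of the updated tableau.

20

Ratio test on column b — row 1: 8/2 = 4; row 2: 20/1 = 20; row 3: 28/2 = 14. Minimum is 4 at row 1 (s_1 leaves); pivot element 2.
Divide row 1 by 2; eliminate column b from the other rows.
Row 3 update in column RHS: 28 − 2·4 = 20.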